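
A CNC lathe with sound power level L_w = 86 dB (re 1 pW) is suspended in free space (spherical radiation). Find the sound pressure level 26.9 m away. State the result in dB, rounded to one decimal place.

46.4 dB

L_p = L_w − 10·log₁₀(4π·r²) with r = 26.9 m.
4π·r² = 9093 m², 10·log₁₀ of that is 39.587 dB.
L_p = 86 − 39.587 = 46.41 dB.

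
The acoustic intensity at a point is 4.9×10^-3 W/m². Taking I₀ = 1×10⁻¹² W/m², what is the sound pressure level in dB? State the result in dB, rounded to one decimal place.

I/I₀ = 4.9×10^-3/10⁻¹² = 4.9×10^9, and L = 10·log₁₀(I/I₀).
L = 10·(0.6902 + 9) = 96.90 dB.

96.9 dB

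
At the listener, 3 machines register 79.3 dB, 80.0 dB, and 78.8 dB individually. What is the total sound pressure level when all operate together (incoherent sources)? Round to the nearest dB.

Incoherent sources combine by intensity addition: L_total = 10·log₁₀(Σ 10^(L_i/10)).
Σ 10^(L/10) = 10^(79.3/10) + 10^(80.0/10) + 10^(78.8/10) = 2.610e+08.
L_total = 10·log₁₀(2.610e+08) = 84.17 dB.

84 dB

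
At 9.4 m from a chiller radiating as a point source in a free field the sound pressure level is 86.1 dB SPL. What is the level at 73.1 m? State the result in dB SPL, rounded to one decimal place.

Spherical spreading from a point source gives a 20·log₁₀(r₂/r₁) drop.
L₂ = 86.1 − 20·log₁₀(73.1/9.4) = 86.1 − 17.816 = 68.28 dB SPL.

68.3 dB SPL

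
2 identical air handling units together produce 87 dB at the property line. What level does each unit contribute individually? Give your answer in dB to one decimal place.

84.0 dB

For N identical incoherent sources L_total = L₁ + 10·log₁₀ N, so L₁ = 87 − 10·log₁₀(2) = 87 − 3.010.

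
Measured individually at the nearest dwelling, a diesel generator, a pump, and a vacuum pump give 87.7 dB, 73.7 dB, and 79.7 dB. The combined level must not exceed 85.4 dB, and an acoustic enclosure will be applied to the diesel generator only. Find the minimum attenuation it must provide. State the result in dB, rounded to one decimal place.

4.1 dB

Fixed contribution from the other sources: Σ 10^(L/10) = 10^(73.7/10) + 10^(79.7/10) = 1.168e+08 (80.67 dB).
To meet 85.4 dB overall, the treated diesel generator may contribute at most 10^(85.4/10) − 1.168e+08 = 2.300e+08, i.e. 83.62 dB.
Required insertion loss = 87.7 − 83.62 = 4.08 dB.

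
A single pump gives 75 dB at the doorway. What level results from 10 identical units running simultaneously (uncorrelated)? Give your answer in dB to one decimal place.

85.0 dB

N identical incoherent sources raise the level by 10·log₁₀ N.
L_total = 75 + 10·log₁₀(10) = 75 + 10.000 = 85.00 dB.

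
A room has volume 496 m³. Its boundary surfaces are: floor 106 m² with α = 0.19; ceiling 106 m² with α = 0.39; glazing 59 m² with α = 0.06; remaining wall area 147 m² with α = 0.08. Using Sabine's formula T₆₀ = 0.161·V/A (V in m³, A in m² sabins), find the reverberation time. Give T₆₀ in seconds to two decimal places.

A = Σ Sᵢαᵢ = 106·0.19 + 106·0.39 + 59·0.06 + 147·0.08 = 76.78 m².
T₆₀ = 0.161 × 496 / 76.78 = 1.040 s.

1.04 s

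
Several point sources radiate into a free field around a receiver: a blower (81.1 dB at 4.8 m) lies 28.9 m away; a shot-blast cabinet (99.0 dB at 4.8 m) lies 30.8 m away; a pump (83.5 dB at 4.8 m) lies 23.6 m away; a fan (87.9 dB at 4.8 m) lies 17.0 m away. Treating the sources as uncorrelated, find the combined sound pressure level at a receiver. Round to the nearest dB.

First find each source's level at the receiver (point-source: −20·log₁₀(r/r_ref)), then combine on an intensity basis.
blower: 81.1 − 20·log₁₀(28.9/4.8) = 81.1 − 15.59 = 65.51 dB.
shot-blast cabinet: 99.0 − 20·log₁₀(30.8/4.8) = 99.0 − 16.15 = 82.85 dB.
pump: 83.5 − 20·log₁₀(23.6/4.8) = 83.5 − 13.83 = 69.67 dB.
fan: 87.9 − 20·log₁₀(17.0/4.8) = 87.9 − 10.98 = 76.92 dB.
Σ 10^(L/10) = 2.549e+08 → L_total = 10·log₁₀(2.549e+08) = 84.06 dB.

84 dB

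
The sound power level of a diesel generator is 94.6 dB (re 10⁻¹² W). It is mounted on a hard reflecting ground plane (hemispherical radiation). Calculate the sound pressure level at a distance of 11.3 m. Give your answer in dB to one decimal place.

The power spreads over a hemisphere of area 2π·r², so L_p = L_w − 10·log₁₀(2π·r²).
2π·r² = 802.3 m², 10·log₁₀ of that is 29.043 dB.
L_p = 94.6 − 29.043 = 65.56 dB.

65.6 dB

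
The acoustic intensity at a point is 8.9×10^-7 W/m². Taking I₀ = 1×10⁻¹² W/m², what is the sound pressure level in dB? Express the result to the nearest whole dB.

59 dB

Dividing by I₀ shifts the exponent by 12: I/I₀ = 8.9×10^5.
L = 10·(0.9494 + 5) = 59.49 dB.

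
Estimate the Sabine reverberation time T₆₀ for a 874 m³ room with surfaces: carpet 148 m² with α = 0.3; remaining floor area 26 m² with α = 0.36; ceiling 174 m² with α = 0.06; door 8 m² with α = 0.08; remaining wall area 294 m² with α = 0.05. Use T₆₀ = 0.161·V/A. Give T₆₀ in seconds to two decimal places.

Total absorption A = 148·0.3 + 26·0.36 + 174·0.06 + 8·0.08 + 294·0.05 = 79.54 m² sabins.
T₆₀ = 0.161·V/A = 0.161·874/79.54 = 1.769 s.

1.77 s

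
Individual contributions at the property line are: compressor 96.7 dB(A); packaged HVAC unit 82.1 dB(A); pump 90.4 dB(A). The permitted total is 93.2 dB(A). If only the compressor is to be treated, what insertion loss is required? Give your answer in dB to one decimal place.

7.5 dB

Fixed contribution from the other sources: Σ 10^(L/10) = 10^(82.1/10) + 10^(90.4/10) = 1.259e+09 (91.00 dB(A)).
The limit corresponds to 10^(93.2/10) = 2.089e+09; subtracting the fixed part leaves 8.306e+08 for the compressor, i.e. 89.19 dB(A).
Required insertion loss = 96.7 − 89.19 = 7.51 dB.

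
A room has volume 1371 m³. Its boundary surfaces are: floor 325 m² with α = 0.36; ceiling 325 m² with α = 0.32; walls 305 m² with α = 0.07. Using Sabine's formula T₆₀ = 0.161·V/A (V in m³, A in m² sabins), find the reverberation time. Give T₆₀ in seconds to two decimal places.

Summing Sᵢαᵢ: 325·0.36 + 325·0.32 + 305·0.07 = 242.35 m².
T₆₀ = 0.161·V/A = 0.161·1371/242.35 = 0.911 s.

0.91 s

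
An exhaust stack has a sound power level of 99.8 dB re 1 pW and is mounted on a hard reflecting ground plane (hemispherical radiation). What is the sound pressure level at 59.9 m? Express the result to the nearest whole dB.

Free-field hemispherical radiation: L_p = L_w − 10·log₁₀(2π·r²), r = 59.9 m.
2π·r² = 2.254e+04 m², 10·log₁₀ of that is 43.530 dB.
L_p = 99.8 − 43.530 = 56.27 dB.

56 dB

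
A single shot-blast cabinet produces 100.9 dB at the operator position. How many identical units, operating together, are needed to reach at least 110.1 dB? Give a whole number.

The shortfall is 110.1 − 100.9 = 9.2 dB, and N units add 10·log₁₀ N, so need 10·log₁₀ N ≥ 9.2.
N ≥ 10^(9.2/10) = 8.318, so N = 9.

9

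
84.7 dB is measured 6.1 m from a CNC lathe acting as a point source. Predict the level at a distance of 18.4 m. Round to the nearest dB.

75 dB

Spherical spreading from a point source gives a 20·log₁₀(r₂/r₁) drop.
L₂ = 84.7 − 20·log₁₀(18.4/6.1) = 84.7 − 9.590 = 75.11 dB.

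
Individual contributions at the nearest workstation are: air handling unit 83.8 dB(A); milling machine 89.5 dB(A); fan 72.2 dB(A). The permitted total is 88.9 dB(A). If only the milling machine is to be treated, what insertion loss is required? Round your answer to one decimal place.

Fixed contribution from the other sources: Σ 10^(L/10) = 10^(83.8/10) + 10^(72.2/10) = 2.565e+08 (84.09 dB(A)).
The limit corresponds to 10^(88.9/10) = 7.762e+08; subtracting the fixed part leaves 5.198e+08 for the milling machine, i.e. 87.16 dB(A).
So the milling machine must be reduced from 89.5 to 87.16 dB(A): IL = 2.34 dB.

2.3 dB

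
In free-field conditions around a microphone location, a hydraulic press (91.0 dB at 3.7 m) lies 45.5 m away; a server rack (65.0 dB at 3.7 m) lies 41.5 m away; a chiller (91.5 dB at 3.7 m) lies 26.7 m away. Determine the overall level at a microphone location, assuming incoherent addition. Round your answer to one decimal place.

75.5 dB

First find each source's level at the receiver (point-source: −20·log₁₀(r/r_ref)), then combine on an intensity basis.
hydraulic press: 91.0 − 20·log₁₀(45.5/3.7) = 91.0 − 21.80 = 69.20 dB.
server rack: 65.0 − 20·log₁₀(41.5/3.7) = 65.0 − 21.00 = 44.00 dB.
chiller: 91.5 − 20·log₁₀(26.7/3.7) = 91.5 − 17.17 = 74.33 dB.
Σ 10^(L/10) = 3.548e+07 → L_total = 10·log₁₀(3.548e+07) = 75.50 dB.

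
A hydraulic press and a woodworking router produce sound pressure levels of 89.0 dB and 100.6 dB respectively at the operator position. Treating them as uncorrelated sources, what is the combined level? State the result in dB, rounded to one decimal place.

Incoherent sources combine by intensity addition: L_total = 10·log₁₀(Σ 10^(L_i/10)).
Σ 10^(L/10) = 10^(89.0/10) + 10^(100.6/10) = 1.228e+10.
L_total = 10·log₁₀(1.228e+10) = 100.89 dB.

100.9 dB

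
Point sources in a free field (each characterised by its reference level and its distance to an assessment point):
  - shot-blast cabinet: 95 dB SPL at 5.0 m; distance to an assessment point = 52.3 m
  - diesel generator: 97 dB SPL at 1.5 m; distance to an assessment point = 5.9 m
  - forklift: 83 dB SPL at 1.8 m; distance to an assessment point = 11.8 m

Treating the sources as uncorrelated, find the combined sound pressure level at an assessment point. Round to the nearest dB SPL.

86 dB SPL

Apply inverse-square spreading to bring every level to the receiver, then sum 10^(L/10).
shot-blast cabinet: 95 − 20·log₁₀(52.3/5.0) = 95 − 20.39 = 74.61 dB SPL.
diesel generator: 97 − 20·log₁₀(5.9/1.5) = 97 − 11.90 = 85.10 dB SPL.
forklift: 83 − 20·log₁₀(11.8/1.8) = 83 − 16.33 = 66.67 dB SPL.
Σ 10^(L/10) = 3.575e+08 → L_total = 10·log₁₀(3.575e+08) = 85.53 dB SPL.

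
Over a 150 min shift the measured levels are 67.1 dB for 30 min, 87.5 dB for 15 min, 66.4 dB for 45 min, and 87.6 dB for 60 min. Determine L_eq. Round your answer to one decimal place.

L_eq = 10·log₁₀[(1/T)·Σ tᵢ·10^(Lᵢ/10)] with T = 150 min.
Σ tᵢ·10^(Lᵢ/10) = 30·10^(67.1/10) + 15·10^(87.5/10) + 45·10^(66.4/10) + 60·10^(87.6/10) = 4.331e+10.
L_eq = 10·log₁₀(4.331e+10/150) = 84.61 dB.

84.6 dB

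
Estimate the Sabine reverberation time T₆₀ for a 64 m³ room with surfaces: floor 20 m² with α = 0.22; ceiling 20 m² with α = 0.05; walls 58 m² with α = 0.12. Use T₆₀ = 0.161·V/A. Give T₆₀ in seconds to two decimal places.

0.83 s

Total absorption A = 20·0.22 + 20·0.05 + 58·0.12 = 12.36 m² sabins.
T₆₀ = 0.161 × 64 / 12.36 = 0.834 s.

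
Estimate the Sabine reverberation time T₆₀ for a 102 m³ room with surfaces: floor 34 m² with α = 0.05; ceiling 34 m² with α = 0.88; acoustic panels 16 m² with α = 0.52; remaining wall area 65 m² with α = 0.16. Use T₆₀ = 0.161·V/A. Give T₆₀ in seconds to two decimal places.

0.33 s

Total absorption A = 34·0.05 + 34·0.88 + 16·0.52 + 65·0.16 = 50.34 m² sabins.
T₆₀ = 0.161·V/A = 0.161·102/50.34 = 0.326 s.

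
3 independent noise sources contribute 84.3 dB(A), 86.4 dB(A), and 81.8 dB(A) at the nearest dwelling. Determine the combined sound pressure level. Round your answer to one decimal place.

89.3 dB(A)

For uncorrelated sources the intensities add, so convert each level to linear form, sum, and take 10·log₁₀ of the total.
Σ 10^(L/10) = 10^(84.3/10) + 10^(86.4/10) + 10^(81.8/10) = 8.570e+08.
L_total = 10·log₁₀(8.570e+08) = 89.33 dB(A).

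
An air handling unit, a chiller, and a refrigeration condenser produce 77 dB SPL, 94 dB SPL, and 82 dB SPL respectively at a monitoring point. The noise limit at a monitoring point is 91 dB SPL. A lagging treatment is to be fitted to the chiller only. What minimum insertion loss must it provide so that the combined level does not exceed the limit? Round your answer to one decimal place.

3.8 dB

The untreated sources together contribute 10^(77/10) + 10^(82/10) = 2.086e+08, i.e. 83.19 dB SPL.
The limit corresponds to 10^(91/10) = 1.259e+09; subtracting the fixed part leaves 1.050e+09 for the chiller, i.e. 90.21 dB SPL.
So the chiller must be reduced from 94 to 90.21 dB SPL: IL = 3.79 dB.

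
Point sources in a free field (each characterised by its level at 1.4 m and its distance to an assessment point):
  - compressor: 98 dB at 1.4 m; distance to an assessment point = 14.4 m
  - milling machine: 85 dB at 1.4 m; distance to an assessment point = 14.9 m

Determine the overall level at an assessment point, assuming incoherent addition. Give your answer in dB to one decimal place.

First find each source's level at the receiver (point-source: −20·log₁₀(r/r_ref)), then combine on an intensity basis.
compressor: 98 − 20·log₁₀(14.4/1.4) = 98 − 20.24 = 77.76 dB.
milling machine: 85 − 20·log₁₀(14.9/1.4) = 85 − 20.54 = 64.46 dB.
Σ 10^(L/10) = 6.243e+07 → L_total = 10·log₁₀(6.243e+07) = 77.95 dB.

78.0 dB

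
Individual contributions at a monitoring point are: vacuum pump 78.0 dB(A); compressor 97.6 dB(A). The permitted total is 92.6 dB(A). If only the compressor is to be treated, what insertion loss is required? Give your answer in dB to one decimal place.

5.2 dB

Fixed contribution from the other source: Σ 10^(L/10) = 10^(78.0/10) = 6.310e+07 (78.00 dB(A)).
To meet 92.6 dB(A) overall, the treated compressor may contribute at most 10^(92.6/10) − 6.310e+07 = 1.757e+09, i.e. 92.45 dB(A).
Required insertion loss = 97.6 − 92.45 = 5.15 dB.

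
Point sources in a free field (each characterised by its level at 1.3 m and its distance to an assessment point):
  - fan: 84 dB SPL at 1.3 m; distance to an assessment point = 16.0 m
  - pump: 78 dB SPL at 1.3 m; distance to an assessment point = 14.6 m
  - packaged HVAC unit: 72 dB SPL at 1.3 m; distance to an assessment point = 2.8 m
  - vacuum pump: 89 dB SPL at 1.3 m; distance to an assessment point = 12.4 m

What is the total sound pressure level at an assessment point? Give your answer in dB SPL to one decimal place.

First find each source's level at the receiver (point-source: −20·log₁₀(r/r_ref)), then combine on an intensity basis.
fan: 84 − 20·log₁₀(16.0/1.3) = 84 − 21.80 = 62.20 dB SPL.
pump: 78 − 20·log₁₀(14.6/1.3) = 78 − 21.01 = 56.99 dB SPL.
packaged HVAC unit: 72 − 20·log₁₀(2.8/1.3) = 72 − 6.66 = 65.34 dB SPL.
vacuum pump: 89 − 20·log₁₀(12.4/1.3) = 89 − 19.59 = 69.41 dB SPL.
Σ 10^(L/10) = 1.431e+07 → L_total = 10·log₁₀(1.431e+07) = 71.56 dB SPL.

71.6 dB SPL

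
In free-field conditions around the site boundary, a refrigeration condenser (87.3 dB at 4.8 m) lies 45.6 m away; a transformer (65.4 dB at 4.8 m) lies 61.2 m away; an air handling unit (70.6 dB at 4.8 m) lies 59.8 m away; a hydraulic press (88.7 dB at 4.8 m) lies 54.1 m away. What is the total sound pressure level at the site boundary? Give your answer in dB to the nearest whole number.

71 dB

Apply inverse-square spreading to bring every level to the receiver, then sum 10^(L/10).
refrigeration condenser: 87.3 − 20·log₁₀(45.6/4.8) = 87.3 − 19.55 = 67.75 dB.
transformer: 65.4 − 20·log₁₀(61.2/4.8) = 65.4 − 22.11 = 43.29 dB.
air handling unit: 70.6 − 20·log₁₀(59.8/4.8) = 70.6 − 21.91 = 48.69 dB.
hydraulic press: 88.7 − 20·log₁₀(54.1/4.8) = 88.7 − 21.04 = 67.66 dB.
Σ 10^(L/10) = 1.188e+07 → L_total = 10·log₁₀(1.188e+07) = 70.75 dB.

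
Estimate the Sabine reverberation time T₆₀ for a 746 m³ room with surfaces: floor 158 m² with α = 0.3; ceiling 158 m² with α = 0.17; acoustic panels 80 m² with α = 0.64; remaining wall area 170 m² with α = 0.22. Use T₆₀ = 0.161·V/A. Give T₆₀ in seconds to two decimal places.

A = Σ Sᵢαᵢ = 158·0.3 + 158·0.17 + 80·0.64 + 170·0.22 = 162.86 m².
T₆₀ = 0.161 × 746 / 162.86 = 0.737 s.

0.74 s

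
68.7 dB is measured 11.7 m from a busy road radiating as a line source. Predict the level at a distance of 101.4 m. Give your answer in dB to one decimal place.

59.3 dB

Cylindrical spreading from a line source gives a 10·log₁₀(r₂/r₁) drop.
L₂ = 68.7 − 10·log₁₀(101.4/11.7) = 68.7 − 9.379 = 59.32 dB.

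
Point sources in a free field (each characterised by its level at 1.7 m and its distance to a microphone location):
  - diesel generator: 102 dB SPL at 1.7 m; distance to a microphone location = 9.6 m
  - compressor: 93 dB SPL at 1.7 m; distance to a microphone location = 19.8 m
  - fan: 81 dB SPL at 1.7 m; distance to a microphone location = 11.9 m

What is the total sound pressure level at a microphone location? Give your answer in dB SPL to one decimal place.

Apply inverse-square spreading to bring every level to the receiver, then sum 10^(L/10).
diesel generator: 102 − 20·log₁₀(9.6/1.7) = 102 − 15.04 = 86.96 dB SPL.
compressor: 93 − 20·log₁₀(19.8/1.7) = 93 − 21.32 = 71.68 dB SPL.
fan: 81 − 20·log₁₀(11.9/1.7) = 81 − 16.90 = 64.10 dB SPL.
Σ 10^(L/10) = 5.143e+08 → L_total = 10·log₁₀(5.143e+08) = 87.11 dB SPL.

87.1 dB SPL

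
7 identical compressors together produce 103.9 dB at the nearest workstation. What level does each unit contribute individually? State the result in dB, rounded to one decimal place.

For N identical incoherent sources L_total = L₁ + 10·log₁₀ N, so L₁ = 103.9 − 10·log₁₀(7) = 103.9 − 8.451.

95.4 dB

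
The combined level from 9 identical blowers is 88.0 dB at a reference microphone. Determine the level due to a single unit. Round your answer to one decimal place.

78.5 dB

For N identical incoherent sources L_total = L₁ + 10·log₁₀ N, so L₁ = 88.0 − 10·log₁₀(9) = 88.0 − 9.542.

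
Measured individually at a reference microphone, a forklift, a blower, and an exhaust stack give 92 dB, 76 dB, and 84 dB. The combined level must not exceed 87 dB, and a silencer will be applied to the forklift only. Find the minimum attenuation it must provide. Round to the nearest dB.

9 dB

The untreated sources together contribute 10^(76/10) + 10^(84/10) = 2.910e+08, i.e. 84.64 dB.
The limit corresponds to 10^(87/10) = 5.012e+08; subtracting the fixed part leaves 2.102e+08 for the forklift, i.e. 83.23 dB.
So the forklift must be reduced from 92 to 83.23 dB: IL = 8.77 dB.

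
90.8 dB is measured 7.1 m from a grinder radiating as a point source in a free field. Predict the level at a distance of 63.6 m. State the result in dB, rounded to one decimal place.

71.8 dB

For a point source, L₂ = L₁ − 20·log₁₀(r₂/r₁).
L₂ = 90.8 − 20·log₁₀(63.6/7.1) = 90.8 − 19.044 = 71.76 dB.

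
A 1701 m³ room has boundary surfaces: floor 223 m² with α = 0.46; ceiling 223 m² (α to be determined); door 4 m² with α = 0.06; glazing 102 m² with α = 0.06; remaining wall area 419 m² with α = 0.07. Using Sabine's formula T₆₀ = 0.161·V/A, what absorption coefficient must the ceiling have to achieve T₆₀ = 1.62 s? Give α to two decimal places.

Required total absorption A = 0.161·1701/1.62 = 169.05 m².
Absorption from the other surfaces = 223·0.46 + 4·0.06 + 102·0.06 + 419·0.07 = 138.27 m², so the ceiling must supply 30.78 m² over 223 m².
α = 30.78/223 = 0.138.

0.14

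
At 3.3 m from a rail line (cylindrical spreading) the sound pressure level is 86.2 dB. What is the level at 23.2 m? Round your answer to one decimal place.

Line-source attenuation: ΔL = 10·log₁₀(r₂/r₁) = 10·log₁₀(23.2/3.3) = 8.470 dB.
L₂ = 86.2 − 10·log₁₀(23.2/3.3) = 86.2 − 8.470 = 77.73 dB.

77.7 dB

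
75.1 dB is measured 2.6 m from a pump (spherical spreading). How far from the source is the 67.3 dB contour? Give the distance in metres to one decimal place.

6.4 m

The 7.8 dB drop corresponds to a distance ratio of 10^(7.8/20) for a point source.
r₂ = 2.6·10^((75.1−67.3)/20) = 2.6·10^(7.8/20) = 6.38 m.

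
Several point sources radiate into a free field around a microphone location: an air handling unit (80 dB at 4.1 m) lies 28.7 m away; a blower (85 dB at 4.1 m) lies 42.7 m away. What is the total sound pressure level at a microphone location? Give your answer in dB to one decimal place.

67.0 dB

Propagate each source to the receiver with L = L_ref − 20·log₁₀(r/r_ref), then add intensities.
air handling unit: 80 − 20·log₁₀(28.7/4.1) = 80 − 16.90 = 63.10 dB.
blower: 85 − 20·log₁₀(42.7/4.1) = 85 − 20.35 = 64.65 dB.
Σ 10^(L/10) = 4.956e+06 → L_total = 10·log₁₀(4.956e+06) = 66.95 dB.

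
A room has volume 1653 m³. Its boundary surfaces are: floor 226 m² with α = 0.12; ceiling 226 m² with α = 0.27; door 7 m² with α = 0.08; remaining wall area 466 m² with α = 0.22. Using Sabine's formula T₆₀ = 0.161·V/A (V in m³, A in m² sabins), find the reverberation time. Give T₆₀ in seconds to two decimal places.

1.39 s

A = Σ Sᵢαᵢ = 226·0.12 + 226·0.27 + 7·0.08 + 466·0.22 = 191.22 m².
T₆₀ = 0.161·V/A = 0.161·1653/191.22 = 1.392 s.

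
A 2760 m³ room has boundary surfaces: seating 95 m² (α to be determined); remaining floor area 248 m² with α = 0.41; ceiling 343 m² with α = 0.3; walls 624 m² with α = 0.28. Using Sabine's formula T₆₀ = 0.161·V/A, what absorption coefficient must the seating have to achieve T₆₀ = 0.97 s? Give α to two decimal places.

A = 0.161·V/T₆₀ = 0.161·2760/0.97 = 458.10 m² sabins.
Absorption from the other surfaces = 248·0.41 + 343·0.3 + 624·0.28 = 379.30 m², so the seating must supply 78.80 m² over 95 m².
α = 78.80/95 = 0.830.

0.83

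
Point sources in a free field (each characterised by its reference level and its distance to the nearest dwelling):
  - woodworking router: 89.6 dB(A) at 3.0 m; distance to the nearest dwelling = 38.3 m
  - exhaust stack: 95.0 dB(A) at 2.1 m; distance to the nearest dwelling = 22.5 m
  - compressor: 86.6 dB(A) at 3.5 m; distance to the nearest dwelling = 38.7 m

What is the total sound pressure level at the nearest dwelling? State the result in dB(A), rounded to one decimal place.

75.7 dB(A)

Apply inverse-square spreading to bring every level to the receiver, then sum 10^(L/10).
woodworking router: 89.6 − 20·log₁₀(38.3/3.0) = 89.6 − 22.12 = 67.48 dB(A).
exhaust stack: 95.0 − 20·log₁₀(22.5/2.1) = 95.0 − 20.60 = 74.40 dB(A).
compressor: 86.6 − 20·log₁₀(38.7/3.5) = 86.6 − 20.87 = 65.73 dB(A).
Σ 10^(L/10) = 3.688e+07 → L_total = 10·log₁₀(3.688e+07) = 75.67 dB(A).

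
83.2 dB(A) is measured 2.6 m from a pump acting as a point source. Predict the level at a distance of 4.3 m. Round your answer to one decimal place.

For a point source, L₂ = L₁ − 20·log₁₀(r₂/r₁).
L₂ = 83.2 − 20·log₁₀(4.3/2.6) = 83.2 − 4.370 = 78.83 dB(A).

78.8 dB(A)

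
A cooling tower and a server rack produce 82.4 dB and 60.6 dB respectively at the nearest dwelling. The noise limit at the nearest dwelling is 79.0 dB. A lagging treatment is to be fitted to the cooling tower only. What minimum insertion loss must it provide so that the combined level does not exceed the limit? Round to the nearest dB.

3 dB

The untreated sources together contribute 10^(60.6/10) = 1.148e+06, i.e. 60.60 dB.
To meet 79.0 dB overall, the treated cooling tower may contribute at most 10^(79.0/10) − 1.148e+06 = 7.828e+07, i.e. 78.94 dB.
Required insertion loss = 82.4 − 78.94 = 3.46 dB.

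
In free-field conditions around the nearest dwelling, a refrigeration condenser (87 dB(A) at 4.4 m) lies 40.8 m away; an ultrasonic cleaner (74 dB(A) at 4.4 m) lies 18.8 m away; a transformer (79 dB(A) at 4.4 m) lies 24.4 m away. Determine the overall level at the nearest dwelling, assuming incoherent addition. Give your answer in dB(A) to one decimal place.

69.9 dB(A)

Propagate each source to the receiver with L = L_ref − 20·log₁₀(r/r_ref), then add intensities.
refrigeration condenser: 87 − 20·log₁₀(40.8/4.4) = 87 − 19.34 = 67.66 dB(A).
ultrasonic cleaner: 74 − 20·log₁₀(18.8/4.4) = 74 − 12.61 = 61.39 dB(A).
transformer: 79 − 20·log₁₀(24.4/4.4) = 79 − 14.88 = 64.12 dB(A).
Σ 10^(L/10) = 9.788e+06 → L_total = 10·log₁₀(9.788e+06) = 69.91 dB(A).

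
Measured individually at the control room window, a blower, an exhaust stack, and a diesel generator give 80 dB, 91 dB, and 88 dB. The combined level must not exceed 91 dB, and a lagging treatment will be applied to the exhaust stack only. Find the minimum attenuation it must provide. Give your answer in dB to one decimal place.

3.8 dB

Fixed contribution from the other sources: Σ 10^(L/10) = 10^(80/10) + 10^(88/10) = 7.310e+08 (88.64 dB).
To meet 91 dB overall, the treated exhaust stack may contribute at most 10^(91/10) − 7.310e+08 = 5.280e+08, i.e. 87.23 dB.
Required insertion loss = 91 − 87.23 = 3.77 dB.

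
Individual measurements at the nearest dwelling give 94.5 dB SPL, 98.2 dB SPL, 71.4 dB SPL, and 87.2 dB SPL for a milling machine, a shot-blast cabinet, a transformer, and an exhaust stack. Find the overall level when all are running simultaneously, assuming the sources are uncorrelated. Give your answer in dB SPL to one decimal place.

For uncorrelated sources the intensities add, so convert each level to linear form, sum, and take 10·log₁₀ of the total.
Σ 10^(L/10) = 10^(94.5/10) + 10^(98.2/10) + 10^(71.4/10) + 10^(87.2/10) = 9.964e+09.
L_total = 10·log₁₀(9.964e+09) = 99.98 dB SPL.

100.0 dB SPL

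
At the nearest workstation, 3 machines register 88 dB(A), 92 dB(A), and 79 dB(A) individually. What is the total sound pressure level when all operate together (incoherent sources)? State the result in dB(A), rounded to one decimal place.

93.6 dB(A)

For uncorrelated sources the intensities add, so convert each level to linear form, sum, and take 10·log₁₀ of the total.
Σ 10^(L/10) = 10^(88/10) + 10^(92/10) + 10^(79/10) = 2.295e+09.
L_total = 10·log₁₀(2.295e+09) = 93.61 dB(A).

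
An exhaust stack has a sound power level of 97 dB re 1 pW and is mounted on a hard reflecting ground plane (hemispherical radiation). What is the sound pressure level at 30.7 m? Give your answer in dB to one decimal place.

The power spreads over a hemisphere of area 2π·r², so L_p = L_w − 10·log₁₀(2π·r²).
2π·r² = 5922 m², 10·log₁₀ of that is 37.725 dB.
L_p = 97 − 37.725 = 59.28 dB.

59.3 dB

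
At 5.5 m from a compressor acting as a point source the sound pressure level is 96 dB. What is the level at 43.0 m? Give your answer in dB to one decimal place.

78.1 dB

Spherical spreading from a point source gives a 20·log₁₀(r₂/r₁) drop.
L₂ = 96 − 20·log₁₀(43.0/5.5) = 96 − 17.862 = 78.14 dB.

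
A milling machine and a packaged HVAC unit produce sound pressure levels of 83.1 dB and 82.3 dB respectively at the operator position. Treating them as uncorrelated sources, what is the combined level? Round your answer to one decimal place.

Incoherent sources combine by intensity addition: L_total = 10·log₁₀(Σ 10^(L_i/10)).
Σ 10^(L/10) = 10^(83.1/10) + 10^(82.3/10) = 3.740e+08.
L_total = 10·log₁₀(3.740e+08) = 85.73 dB.

85.7 dB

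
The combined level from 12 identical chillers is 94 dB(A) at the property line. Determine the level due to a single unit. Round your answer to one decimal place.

Dividing the total intensity by 12 lowers the level by 10·log₁₀ 12 = 10.792 dB: L₁ = 94 − 10.792.

83.2 dB(A)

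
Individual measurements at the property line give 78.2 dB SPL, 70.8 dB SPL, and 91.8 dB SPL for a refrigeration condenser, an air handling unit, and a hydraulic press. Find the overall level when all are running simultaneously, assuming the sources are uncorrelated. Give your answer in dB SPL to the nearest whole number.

Incoherent sources combine by intensity addition: L_total = 10·log₁₀(Σ 10^(L_i/10)).
Σ 10^(L/10) = 10^(78.2/10) + 10^(70.8/10) + 10^(91.8/10) = 1.592e+09.
L_total = 10·log₁₀(1.592e+09) = 92.02 dB SPL.

92 dB SPL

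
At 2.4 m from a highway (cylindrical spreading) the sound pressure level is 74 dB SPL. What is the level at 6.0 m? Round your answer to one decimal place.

70.0 dB SPL

Cylindrical spreading from a line source gives a 10·log₁₀(r₂/r₁) drop.
L₂ = 74 − 10·log₁₀(6.0/2.4) = 74 − 3.979 = 70.02 dB SPL.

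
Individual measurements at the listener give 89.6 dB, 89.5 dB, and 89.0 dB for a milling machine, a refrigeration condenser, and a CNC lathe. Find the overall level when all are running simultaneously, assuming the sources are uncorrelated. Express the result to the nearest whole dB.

Incoherent sources combine by intensity addition: L_total = 10·log₁₀(Σ 10^(L_i/10)).
Σ 10^(L/10) = 10^(89.6/10) + 10^(89.5/10) + 10^(89.0/10) = 2.598e+09.
L_total = 10·log₁₀(2.598e+09) = 94.15 dB.

94 dB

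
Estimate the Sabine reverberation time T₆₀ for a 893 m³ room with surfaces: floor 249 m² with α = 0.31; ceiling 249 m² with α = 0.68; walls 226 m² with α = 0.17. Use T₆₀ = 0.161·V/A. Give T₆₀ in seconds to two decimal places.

Total absorption A = 249·0.31 + 249·0.68 + 226·0.17 = 284.93 m² sabins.
T₆₀ = 0.161·V/A = 0.161·893/284.93 = 0.505 s.

0.50 s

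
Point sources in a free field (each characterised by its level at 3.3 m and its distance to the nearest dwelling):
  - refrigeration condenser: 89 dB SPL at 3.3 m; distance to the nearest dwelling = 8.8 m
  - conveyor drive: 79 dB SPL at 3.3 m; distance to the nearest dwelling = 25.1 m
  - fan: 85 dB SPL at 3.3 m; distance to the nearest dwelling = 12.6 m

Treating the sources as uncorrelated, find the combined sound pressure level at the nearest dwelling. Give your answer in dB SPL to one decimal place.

Apply inverse-square spreading to bring every level to the receiver, then sum 10^(L/10).
refrigeration condenser: 89 − 20·log₁₀(8.8/3.3) = 89 − 8.52 = 80.48 dB SPL.
conveyor drive: 79 − 20·log₁₀(25.1/3.3) = 79 − 17.62 = 61.38 dB SPL.
fan: 85 − 20·log₁₀(12.6/3.3) = 85 − 11.64 = 73.36 dB SPL.
Σ 10^(L/10) = 1.348e+08 → L_total = 10·log₁₀(1.348e+08) = 81.30 dB SPL.

81.3 dB SPL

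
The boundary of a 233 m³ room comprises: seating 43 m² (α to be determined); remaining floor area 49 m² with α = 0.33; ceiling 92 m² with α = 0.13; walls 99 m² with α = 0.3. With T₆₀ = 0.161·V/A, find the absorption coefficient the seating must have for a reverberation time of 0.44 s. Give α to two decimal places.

0.64

Required total absorption A = 0.161·233/0.44 = 85.26 m².
Absorption from the other surfaces = 49·0.33 + 92·0.13 + 99·0.3 = 57.83 m², so the seating must supply 27.43 m² over 43 m².
α = 27.43/43 = 0.638.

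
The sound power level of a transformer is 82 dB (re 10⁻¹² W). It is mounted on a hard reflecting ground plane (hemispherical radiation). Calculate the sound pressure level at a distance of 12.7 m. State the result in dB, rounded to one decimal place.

51.9 dB

Free-field hemispherical radiation: L_p = L_w − 10·log₁₀(2π·r²), r = 12.7 m.
2π·r² = 1013 m², 10·log₁₀ of that is 30.058 dB.
L_p = 82 − 30.058 = 51.94 dB.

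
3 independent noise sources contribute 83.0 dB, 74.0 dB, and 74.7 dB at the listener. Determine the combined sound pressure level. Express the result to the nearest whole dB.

84 dB

For uncorrelated sources the intensities add, so convert each level to linear form, sum, and take 10·log₁₀ of the total.
Σ 10^(L/10) = 10^(83.0/10) + 10^(74.0/10) + 10^(74.7/10) = 2.542e+08.
L_total = 10·log₁₀(2.542e+08) = 84.05 dB.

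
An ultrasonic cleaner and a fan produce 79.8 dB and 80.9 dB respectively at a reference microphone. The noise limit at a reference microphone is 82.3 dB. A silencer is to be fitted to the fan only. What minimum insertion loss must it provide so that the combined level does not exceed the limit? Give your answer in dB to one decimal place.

2.2 dB

Fixed contribution from the other source: Σ 10^(L/10) = 10^(79.8/10) = 9.550e+07 (79.80 dB).
The limit corresponds to 10^(82.3/10) = 1.698e+08; subtracting the fixed part leaves 7.433e+07 for the fan, i.e. 78.71 dB.
So the fan must be reduced from 80.9 to 78.71 dB: IL = 2.19 dB.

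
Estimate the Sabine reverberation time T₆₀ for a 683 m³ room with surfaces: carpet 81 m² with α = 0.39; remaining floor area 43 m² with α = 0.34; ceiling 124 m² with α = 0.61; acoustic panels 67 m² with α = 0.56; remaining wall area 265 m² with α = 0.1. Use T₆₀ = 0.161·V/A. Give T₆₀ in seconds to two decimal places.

0.59 s

Total absorption A = 81·0.39 + 43·0.34 + 124·0.61 + 67·0.56 + 265·0.1 = 185.87 m² sabins.
T₆₀ = 0.161·V/A = 0.161·683/185.87 = 0.592 s.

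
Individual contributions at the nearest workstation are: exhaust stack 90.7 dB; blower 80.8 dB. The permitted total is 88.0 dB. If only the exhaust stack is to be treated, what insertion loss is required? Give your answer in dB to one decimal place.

Fixed contribution from the other source: Σ 10^(L/10) = 10^(80.8/10) = 1.202e+08 (80.80 dB).
To meet 88.0 dB overall, the treated exhaust stack may contribute at most 10^(88.0/10) − 1.202e+08 = 5.107e+08, i.e. 87.08 dB.
So the exhaust stack must be reduced from 90.7 to 87.08 dB: IL = 3.62 dB.

3.6 dB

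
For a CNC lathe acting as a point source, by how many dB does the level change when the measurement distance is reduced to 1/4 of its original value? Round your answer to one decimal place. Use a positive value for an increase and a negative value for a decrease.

+12.0 dB

A point source loses 6 dB per doubling of distance; generally ΔL = −20·log₁₀(r₂/r₁).
ΔL = −20·log₁₀(0.25) = +12.04 dB.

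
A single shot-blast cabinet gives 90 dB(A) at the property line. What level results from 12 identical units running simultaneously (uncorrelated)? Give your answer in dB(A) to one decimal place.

100.8 dB(A)

L_total = L₁ + 10·log₁₀ N for N identical incoherent sources.
L_total = 90 + 10·log₁₀(12) = 90 + 10.792 = 100.79 dB(A).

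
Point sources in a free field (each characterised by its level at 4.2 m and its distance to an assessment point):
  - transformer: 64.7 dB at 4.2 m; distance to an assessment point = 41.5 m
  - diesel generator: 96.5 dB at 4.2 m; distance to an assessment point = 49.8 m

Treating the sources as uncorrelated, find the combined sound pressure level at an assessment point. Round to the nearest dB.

75 dB

Propagate each source to the receiver with L = L_ref − 20·log₁₀(r/r_ref), then add intensities.
transformer: 64.7 − 20·log₁₀(41.5/4.2) = 64.7 − 19.90 = 44.80 dB.
diesel generator: 96.5 − 20·log₁₀(49.8/4.2) = 96.5 − 21.48 = 75.02 dB.
Σ 10^(L/10) = 3.180e+07 → L_total = 10·log₁₀(3.180e+07) = 75.02 dB.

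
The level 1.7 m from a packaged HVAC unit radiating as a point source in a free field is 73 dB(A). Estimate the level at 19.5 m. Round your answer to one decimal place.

Point-source attenuation: ΔL = 20·log₁₀(r₂/r₁) = 20·log₁₀(19.5/1.7) = 21.192 dB.
L₂ = 73 − 20·log₁₀(19.5/1.7) = 73 − 21.192 = 51.81 dB(A).

51.8 dB(A)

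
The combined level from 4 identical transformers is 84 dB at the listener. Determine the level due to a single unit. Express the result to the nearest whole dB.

4 equal contributions raise the level by 10·log₁₀ 4 = 6.021 dB, so each unit alone gives 84 − 6.021.

78 dB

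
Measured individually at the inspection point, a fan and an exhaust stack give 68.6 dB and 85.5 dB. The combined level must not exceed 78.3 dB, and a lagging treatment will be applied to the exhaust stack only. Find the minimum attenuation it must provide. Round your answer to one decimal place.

The untreated sources together contribute 10^(68.6/10) = 7.244e+06, i.e. 68.60 dB.
The limit corresponds to 10^(78.3/10) = 6.761e+07; subtracting the fixed part leaves 6.036e+07 for the exhaust stack, i.e. 77.81 dB.
Required insertion loss = 85.5 − 77.81 = 7.69 dB.

7.7 dB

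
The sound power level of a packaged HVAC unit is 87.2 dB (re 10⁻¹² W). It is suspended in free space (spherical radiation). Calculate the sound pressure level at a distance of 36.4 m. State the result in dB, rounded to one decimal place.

45.0 dB

The power spreads over a sphere of area 4π·r², so L_p = L_w − 10·log₁₀(4π·r²).
4π·r² = 1.665e+04 m², 10·log₁₀ of that is 42.214 dB.
L_p = 87.2 − 42.214 = 44.99 dB.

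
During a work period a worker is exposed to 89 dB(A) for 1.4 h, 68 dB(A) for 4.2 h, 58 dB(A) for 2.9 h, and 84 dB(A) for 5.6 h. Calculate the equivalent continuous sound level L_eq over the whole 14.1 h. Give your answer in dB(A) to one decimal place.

The energy average is taken in the linear domain: L_eq = 10·log₁₀[(Σ tᵢ·10^(Lᵢ/10))/T], T = 14.1 h.
Σ tᵢ·10^(Lᵢ/10) = 1.4·10^(89/10) + 4.2·10^(68/10) + 2.9·10^(58/10) + 5.6·10^(84/10) = 2.547e+09.
L_eq = 10·log₁₀(2.547e+09/14.1) = 82.57 dB(A).

82.6 dB(A)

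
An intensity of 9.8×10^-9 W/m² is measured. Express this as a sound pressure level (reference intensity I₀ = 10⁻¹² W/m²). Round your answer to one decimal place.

39.9 dB

L = 10·log₁₀(I/I₀) = 10·log₁₀(9.8×10^-9/10⁻¹²) = 10·log₁₀(9.8×10^3).
L = 10·(0.9912 + 3) = 39.91 dB.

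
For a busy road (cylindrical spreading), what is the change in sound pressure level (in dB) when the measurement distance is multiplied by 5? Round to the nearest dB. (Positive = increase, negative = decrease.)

-7 dB

A line source loses 3 dB per doubling of distance; generally ΔL = −10·log₁₀(r₂/r₁).
ΔL = −10·log₁₀(5) = -6.99 dB.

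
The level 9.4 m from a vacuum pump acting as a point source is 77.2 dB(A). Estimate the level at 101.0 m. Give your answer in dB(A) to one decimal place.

For a point source, L₂ = L₁ − 20·log₁₀(r₂/r₁).
L₂ = 77.2 − 20·log₁₀(101.0/9.4) = 77.2 − 20.624 = 56.58 dB(A).

56.6 dB(A)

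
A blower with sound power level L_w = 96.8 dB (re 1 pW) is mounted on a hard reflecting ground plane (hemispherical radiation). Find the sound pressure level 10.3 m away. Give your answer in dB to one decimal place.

L_p = L_w − 10·log₁₀(2π·r²) with r = 10.3 m.
2π·r² = 666.6 m², 10·log₁₀ of that is 28.239 dB.
L_p = 96.8 − 28.239 = 68.56 dB.

68.6 dB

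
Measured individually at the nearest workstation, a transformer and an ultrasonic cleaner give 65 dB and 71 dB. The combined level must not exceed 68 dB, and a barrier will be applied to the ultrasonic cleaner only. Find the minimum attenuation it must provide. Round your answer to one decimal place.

The untreated sources together contribute 10^(65/10) = 3.162e+06, i.e. 65.00 dB.
The limit corresponds to 10^(68/10) = 6.310e+06; subtracting the fixed part leaves 3.147e+06 for the ultrasonic cleaner, i.e. 64.98 dB.
So the ultrasonic cleaner must be reduced from 71 to 64.98 dB: IL = 6.02 dB.

6.0 dB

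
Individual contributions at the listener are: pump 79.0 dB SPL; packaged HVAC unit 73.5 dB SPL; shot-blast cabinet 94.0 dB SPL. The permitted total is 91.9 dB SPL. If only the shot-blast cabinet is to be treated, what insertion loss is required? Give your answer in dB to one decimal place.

2.4 dB

Everything except the shot-blast cabinet sums to 10^(79.0/10) + 10^(73.5/10) = 1.018e+08 in linear terms, 80.08 dB SPL.
To meet 91.9 dB SPL overall, the treated shot-blast cabinet may contribute at most 10^(91.9/10) − 1.018e+08 = 1.447e+09, i.e. 91.60 dB SPL.
So the shot-blast cabinet must be reduced from 94.0 to 91.60 dB SPL: IL = 2.40 dB.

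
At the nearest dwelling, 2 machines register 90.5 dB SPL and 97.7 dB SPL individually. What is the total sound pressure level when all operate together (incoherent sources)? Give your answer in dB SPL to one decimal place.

For uncorrelated sources the intensities add, so convert each level to linear form, sum, and take 10·log₁₀ of the total.
Σ 10^(L/10) = 10^(90.5/10) + 10^(97.7/10) = 7.010e+09.
L_total = 10·log₁₀(7.010e+09) = 98.46 dB SPL.

98.5 dB SPL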